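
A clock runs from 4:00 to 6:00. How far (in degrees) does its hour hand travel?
The hour hand moves 0.5 degrees per minute.
Time elapsed: 6:00 - 4:00 = 120 minutes
Angular displacement: 120 x 0.5 = 60 degrees

Final answer: 60 degrees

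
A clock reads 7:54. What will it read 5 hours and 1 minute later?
Starting time: 7:54
Adding 1 minute to 54 minutes: 54 + 1 = 55 minutes
Adding 5 hours: 7 + 5 = 12
Final time: 12:55

Final answer: 12:55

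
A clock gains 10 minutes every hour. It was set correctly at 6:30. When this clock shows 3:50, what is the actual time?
For every 60 true minutes, the faulty clock advances 70 minutes, so 1 faulty-clock minute corresponds to 60/70 true minutes.
From 6:30 to 3:50 on the faulty dial is 560 minutes.
True elapsed: 560 x 60/70 = 480 minutes = 8 hours.
True time: 6:30 + 8 hours = 2:30.

Final answer: 2:30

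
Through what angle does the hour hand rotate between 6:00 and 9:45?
The hour hand moves 0.5 degrees per minute.
Time elapsed: 9:45 - 6:00 = 225 minutes
Angular displacement: 225 x 0.5 = 112.5 degrees

Final answer: 112.5 degrees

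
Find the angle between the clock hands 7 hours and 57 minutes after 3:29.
First find the time 7 hours and 57 minutes after 3:29.
Total minutes: 3 x 60 + 29 + 7 x 60 + 57 = 686.
686 mod 720 = 686 minutes = 11:26.
Now compute the angle at 11:26:
Hour hand: 11 x 30 + 26 x 0.5 = 343 degrees
Minute hand: 26 x 6 = 156 degrees
Difference: |343 - 156| = 187 degrees
Smaller angle: 360 - 187 = 173 degrees

Final answer: 173 degrees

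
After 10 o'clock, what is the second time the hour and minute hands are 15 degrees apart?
At t minutes past 10:00, the hour hand is at 30 x 10 + 0.5t degrees and the minute hand is at 6t degrees.
The smaller angle between them is 15 degrees when |30H - 5.5t| = 15 or |30H - 5.5t| = 345.
With H = 10, solve 30 x 10 - 5.5t = +/- target for each target:
  t = (30 x 10 - 15) / 5.5 = 51.82
  t = (30 x 10 + 15) / 5.5 = 57.27
  t = (30 x 10 - 345) / 5.5 = -8.18 (outside (0, 60))
  t = (30 x 10 + 345) / 5.5 = 117.27 (outside (0, 60))
Valid solutions in (0, 60): {51.82, 57.27} minutes.
The second occurrence is t = 57.27 minutes.
The hands form a 15-degree angle at 57.27 minutes past 10:00.

Final answer: 57.27 minutes past 10:00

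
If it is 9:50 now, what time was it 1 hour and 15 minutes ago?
Starting time: 9:50 = 590 total minutes past 12:00
Subtracting: 1 hour and 15 minutes = 75 minutes
590 - 75 = 515 minutes
= 8 hours and 35 minutes past 12:00 = 8:35

Final answer: 8:35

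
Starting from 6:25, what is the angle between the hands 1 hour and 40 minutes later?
First find the time 1 hour and 40 minutes after 6:25.
Total minutes: 6 x 60 + 25 + 1 x 60 + 40 = 485.
485 mod 720 = 485 minutes = 8:05.
Now compute the angle at 8:05:
Hour hand: 8 x 30 + 5 x 0.5 = 242.5 degrees
Minute hand: 5 x 6 = 30 degrees
Difference: |242.5 - 30| = 212.5 degrees
Smaller angle: 360 - 212.5 = 147.5 degrees

Final answer: 147.5 degrees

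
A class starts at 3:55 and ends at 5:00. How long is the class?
From 3:55 to 5:00:
(5 x 60 + 0) - (3 x 60 + 55) = 300 - 235 = 65 minutes
= 1 hour and 5 minutes

Final answer: 1 hour and 5 minutes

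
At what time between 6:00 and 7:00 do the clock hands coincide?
The minute hand gains 5.5 degrees per minute on the hour hand.
At 6:00, the hour hand is at 180 degrees and the minute hand is at 0 degrees.
The gap is 180 degrees. Time to close: 180/5.5 = 60 x 6/11 = 32.73 minutes.
The hands overlap at 32.73 minutes past 6:00.

Final answer: 32.73 minutes past 6:00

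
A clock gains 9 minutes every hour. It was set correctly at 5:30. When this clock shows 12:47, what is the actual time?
For every 60 true minutes, the faulty clock advances 69 minutes, so 1 faulty-clock minute corresponds to 60/69 true minutes.
From 5:30 to 12:47 on the faulty dial is 437 minutes.
True elapsed: 437 x 60/69 = 380 minutes = 6 hours and 20 minutes.
True time: 5:30 + 6 hours and 20 minutes = 11:50.

Final answer: 11:50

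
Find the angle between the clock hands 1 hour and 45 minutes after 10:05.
First find the time 1 hour and 45 minutes after 10:05.
Total minutes: 10 x 60 + 5 + 1 x 60 + 45 = 710.
710 mod 720 = 710 minutes = 11:50.
Now compute the angle at 11:50:
Hour hand: 11 x 30 + 50 x 0.5 = 355 degrees
Minute hand: 50 x 6 = 300 degrees
Difference: |355 - 300| = 55 degrees
The angle is 55 degrees

Final answer: 55 degrees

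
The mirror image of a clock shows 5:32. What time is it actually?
Reflection across the vertical (12-6) axis maps a hand at angle A degrees to (360 - A) degrees, which sends a reading of T minutes past 12:00 to (720 - T) minutes past 12:00.
Mirror reads 5:32 = 332 minutes past 12:00.
Actual time: (720 - 332) mod 720 = 388 minutes = 6:28.

Final answer: 6:28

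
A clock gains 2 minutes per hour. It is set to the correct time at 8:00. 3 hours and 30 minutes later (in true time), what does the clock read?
For every 60 true minutes, the faulty clock advances 60 + 2 = 62 minutes.
True elapsed: 3 hours and 30 minutes = 210 minutes.
Faulty clock advances: 210 x 62/60 = 217 minutes (drift: 7 minutes ahead).
Shown time: 8:00 + 217 minutes = 11:37.

Final answer: 11:37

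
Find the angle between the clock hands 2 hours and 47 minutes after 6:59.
First find the time 2 hours and 47 minutes after 6:59.
Total minutes: 6 x 60 + 59 + 2 x 60 + 47 = 586.
586 mod 720 = 586 minutes = 9:46.
Now compute the angle at 9:46:
Hour hand: 9 x 30 + 46 x 0.5 = 293 degrees
Minute hand: 46 x 6 = 276 degrees
Difference: |293 - 276| = 17 degrees
The angle is 17 degrees

Final answer: 17 degrees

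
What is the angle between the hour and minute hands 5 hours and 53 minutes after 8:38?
First find the time 5 hours and 53 minutes after 8:38.
Total minutes: 8 x 60 + 38 + 5 x 60 + 53 = 871.
871 mod 720 = 151 minutes = 2:31.
Now compute the angle at 2:31:
Hour hand: 2 x 30 + 31 x 0.5 = 75.5 degrees
Minute hand: 31 x 6 = 186 degrees
Difference: |75.5 - 186| = 110.5 degrees
The angle is 110.5 degrees

Final answer: 110.5 degrees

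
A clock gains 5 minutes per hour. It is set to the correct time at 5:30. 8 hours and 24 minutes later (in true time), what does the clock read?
For every 60 true minutes, the faulty clock advances 60 + 5 = 65 minutes.
True elapsed: 8 hours and 24 minutes = 504 minutes.
Faulty clock advances: 504 x 65/60 = 546 minutes (drift: 42 minutes ahead).
Shown time: 5:30 + 546 minutes = 2:36.

Final answer: 2:36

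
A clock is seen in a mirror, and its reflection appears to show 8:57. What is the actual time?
Reflection across the vertical (12-6) axis maps a hand at angle A degrees to (360 - A) degrees, which sends a reading of T minutes past 12:00 to (720 - T) minutes past 12:00.
Mirror reads 8:57 = 537 minutes past 12:00.
Actual time: (720 - 537) mod 720 = 183 minutes = 3:03.

Final answer: 3:03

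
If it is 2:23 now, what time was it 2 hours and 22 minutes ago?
Starting time: 2:23 = 143 total minutes past 12:00
Subtracting: 2 hours and 22 minutes = 142 minutes
143 - 142 = 1 minutes
= 1 minute past 12:00 = 12:01

Final answer: 12:01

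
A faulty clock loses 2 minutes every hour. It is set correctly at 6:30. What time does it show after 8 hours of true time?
For every 60 true minutes, the faulty clock advances 60 - 2 = 58 minutes.
True elapsed: 8 hours = 480 minutes.
Faulty clock advances: 480 x 58/60 = 464 minutes (drift: 16 minutes behind).
Shown time: 6:30 + 464 minutes = 2:14.

Final answer: 2:14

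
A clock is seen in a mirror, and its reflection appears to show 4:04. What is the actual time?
Reflection across the vertical (12-6) axis maps a hand at angle A degrees to (360 - A) degrees, which sends a reading of T minutes past 12:00 to (720 - T) minutes past 12:00.
Mirror reads 4:04 = 244 minutes past 12:00.
Actual time: (720 - 244) mod 720 = 476 minutes = 7:56.

Final answer: 7:56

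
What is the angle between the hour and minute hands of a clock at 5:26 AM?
Hour hand position: 5 x 30 + 26 x 0.5 = 163 degrees
Minute hand position: 26 x 6 = 156 degrees
Difference: |163 - 156| = 7 degrees
The angle between the hands is 7 degrees

Final answer: 7 degrees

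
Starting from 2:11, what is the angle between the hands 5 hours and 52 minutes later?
First find the time 5 hours and 52 minutes after 2:11.
Total minutes: 2 x 60 + 11 + 5 x 60 + 52 = 483.
483 mod 720 = 483 minutes = 8:03.
Now compute the angle at 8:03:
Hour hand: 8 x 30 + 3 x 0.5 = 241.5 degrees
Minute hand: 3 x 6 = 18 degrees
Difference: |241.5 - 18| = 223.5 degrees
Smaller angle: 360 - 223.5 = 136.5 degrees

Final answer: 136.5 degrees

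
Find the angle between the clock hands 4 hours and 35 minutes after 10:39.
First find the time 4 hours and 35 minutes after 10:39.
Total minutes: 10 x 60 + 39 + 4 x 60 + 35 = 914.
914 mod 720 = 194 minutes = 3:14.
Now compute the angle at 3:14:
Hour hand: 3 x 30 + 14 x 0.5 = 97 degrees
Minute hand: 14 x 6 = 84 degrees
Difference: |97 - 84| = 13 degrees
The angle is 13 degrees

Final answer: 13 degrees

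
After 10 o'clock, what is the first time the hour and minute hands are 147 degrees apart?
At t minutes past 10:00, the hour hand is at 30 x 10 + 0.5t degrees and the minute hand is at 6t degrees.
The smaller angle between them is 147 degrees when |30H - 5.5t| = 147 or |30H - 5.5t| = 213.
With H = 10, solve 30 x 10 - 5.5t = +/- target for each target:
  t = (30 x 10 - 147) / 5.5 = 27.82
  t = (30 x 10 + 147) / 5.5 = 81.27 (outside (0, 60))
  t = (30 x 10 - 213) / 5.5 = 15.82
  t = (30 x 10 + 213) / 5.5 = 93.27 (outside (0, 60))
Valid solutions in (0, 60): {15.82, 27.82} minutes.
The first occurrence is t = 15.82 minutes.
The hands form a 147-degree angle at 15.82 minutes past 10:00.

Final answer: 15.82 minutes past 10:00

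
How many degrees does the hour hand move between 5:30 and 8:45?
The hour hand moves 0.5 degrees per minute.
Time elapsed: 8:45 - 5:30 = 195 minutes
Angular displacement: 195 x 0.5 = 97.5 degrees

Final answer: 97.5 degrees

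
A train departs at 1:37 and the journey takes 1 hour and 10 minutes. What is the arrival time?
Starting time: 1:37
Adding 10 minutes to 37 minutes: 37 + 10 = 47 minutes
Adding 1 hour: 1 + 1 = 2
Final time: 2:47

Final answer: 2:47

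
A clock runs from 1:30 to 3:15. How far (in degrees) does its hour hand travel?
The hour hand moves 0.5 degrees per minute.
Time elapsed: 3:15 - 1:30 = 105 minutes
Angular displacement: 105 x 0.5 = 52.5 degrees

Final answer: 52.5 degrees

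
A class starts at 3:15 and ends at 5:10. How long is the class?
From 3:15 to 5:10:
(5 x 60 + 10) - (3 x 60 + 15) = 310 - 195 = 115 minutes
= 1 hour and 55 minutes

Final answer: 1 hour and 55 minutes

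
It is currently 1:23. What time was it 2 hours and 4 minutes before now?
Starting time: 1:23 = 83 total minutes past 12:00
Subtracting: 2 hours and 4 minutes = 124 minutes
83 - 124 = -41 (negative, add 12 hours = 720) = 679 minutes
= 11 hours and 19 minutes past 12:00 = 11:19

Final answer: 11:19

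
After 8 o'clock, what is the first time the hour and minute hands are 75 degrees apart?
At t minutes past 8:00, the hour hand is at 30 x 8 + 0.5t degrees and the minute hand is at 6t degrees.
The smaller angle between them is 75 degrees when |30H - 5.5t| = 75 or |30H - 5.5t| = 285.
With H = 8, solve 30 x 8 - 5.5t = +/- target for each target:
  t = (30 x 8 - 75) / 5.5 = 30
  t = (30 x 8 + 75) / 5.5 = 57.27
  t = (30 x 8 - 285) / 5.5 = -8.18 (outside (0, 60))
  t = (30 x 8 + 285) / 5.5 = 95.45 (outside (0, 60))
Valid solutions in (0, 60): {30, 57.27} minutes.
The first occurrence is t = 30 minutes.
The hands form a 75-degree angle at 30 minutes past 8:00.

Final answer: 30 minutes past 8:00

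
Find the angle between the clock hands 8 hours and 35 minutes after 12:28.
First find the time 8 hours and 35 minutes after 12:28.
Total minutes: 12 x 60 + 28 + 8 x 60 + 35 = 1263.
1263 mod 720 = 543 minutes = 9:03.
Now compute the angle at 9:03:
Hour hand: 9 x 30 + 3 x 0.5 = 271.5 degrees
Minute hand: 3 x 6 = 18 degrees
Difference: |271.5 - 18| = 253.5 degrees
Smaller angle: 360 - 253.5 = 106.5 degrees

Final answer: 106.5 degrees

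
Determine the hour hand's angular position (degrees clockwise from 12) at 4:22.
The hour hand moves 30 degrees per hour and 0.5 degrees per minute.
At 4:22: (4) x 30 + 22 x 0.5 = 120 + 11 = 131 degrees

Final answer: 131 degrees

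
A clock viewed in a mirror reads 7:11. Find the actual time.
Reflection across the vertical (12-6) axis maps a hand at angle A degrees to (360 - A) degrees, which sends a reading of T minutes past 12:00 to (720 - T) minutes past 12:00.
Mirror reads 7:11 = 431 minutes past 12:00.
Actual time: (720 - 431) mod 720 = 289 minutes = 4:49.

Final answer: 4:49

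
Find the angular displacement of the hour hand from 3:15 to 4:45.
The hour hand moves 0.5 degrees per minute.
Time elapsed: 4:45 - 3:15 = 90 minutes
Angular displacement: 90 x 0.5 = 45 degrees

Final answer: 45 degrees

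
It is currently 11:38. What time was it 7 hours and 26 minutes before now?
Starting time: 11:38 = 698 total minutes past 12:00
Subtracting: 7 hours and 26 minutes = 446 minutes
698 - 446 = 252 minutes
= 4 hours and 12 minutes past 12:00 = 4:12

Final answer: 4:12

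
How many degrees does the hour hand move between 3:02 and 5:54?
The hour hand moves 0.5 degrees per minute.
Time elapsed: 5:54 - 3:02 = 172 minutes
Angular displacement: 172 x 0.5 = 86 degrees

Final answer: 86 degrees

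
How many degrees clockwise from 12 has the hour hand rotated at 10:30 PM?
The hour hand moves 30 degrees per hour and 0.5 degrees per minute.
At 10:30: (10) x 30 + 30 x 0.5 = 300 + 15 = 315 degrees

Final answer: 315 degrees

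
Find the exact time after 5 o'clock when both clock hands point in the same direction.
The minute hand gains 5.5 degrees per minute on the hour hand.
At 5:00, the hour hand is at 150 degrees and the minute hand is at 0 degrees.
The gap is 150 degrees. Time to close: 150/5.5 = 60 x 5/11 = 27.27 minutes.
The hands overlap at 27.27 minutes past 5:00.

Final answer: 27.27 minutes past 5:00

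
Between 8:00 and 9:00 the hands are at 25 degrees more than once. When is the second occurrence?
At t minutes past 8:00, the hour hand is at 30 x 8 + 0.5t degrees and the minute hand is at 6t degrees.
The smaller angle between them is 25 degrees when |30H - 5.5t| = 25 or |30H - 5.5t| = 335.
With H = 8, solve 30 x 8 - 5.5t = +/- target for each target:
  t = (30 x 8 - 25) / 5.5 = 39.09
  t = (30 x 8 + 25) / 5.5 = 48.18
  t = (30 x 8 - 335) / 5.5 = -17.27 (outside (0, 60))
  t = (30 x 8 + 335) / 5.5 = 104.55 (outside (0, 60))
Valid solutions in (0, 60): {39.09, 48.18} minutes.
The second occurrence is t = 48.18 minutes.
The hands form a 25-degree angle at 48.18 minutes past 8:00.

Final answer: 48.18 minutes past 8:00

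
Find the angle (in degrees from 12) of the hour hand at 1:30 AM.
The hour hand moves 30 degrees per hour and 0.5 degrees per minute.
At 1:30: (1) x 30 + 30 x 0.5 = 30 + 15 = 45 degrees

Final answer: 45 degrees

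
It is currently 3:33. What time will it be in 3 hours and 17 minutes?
Starting time: 3:33
Adding 17 minutes to 33 minutes: 33 + 17 = 50 minutes
Adding 3 hours: 3 + 3 = 6
Final time: 6:50

Final answer: 6:50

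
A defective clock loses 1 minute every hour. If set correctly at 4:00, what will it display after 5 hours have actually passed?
For every 60 true minutes, the faulty clock advances 60 - 1 = 59 minutes.
True elapsed: 5 hours = 300 minutes.
Faulty clock advances: 300 x 59/60 = 295 minutes (drift: 5 minutes behind).
Shown time: 4:00 + 295 minutes = 8:55.

Final answer: 8:55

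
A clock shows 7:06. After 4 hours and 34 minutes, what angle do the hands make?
First find the time 4 hours and 34 minutes after 7:06.
Total minutes: 7 x 60 + 6 + 4 x 60 + 34 = 700.
700 mod 720 = 700 minutes = 11:40.
Now compute the angle at 11:40:
Hour hand: 11 x 30 + 40 x 0.5 = 350 degrees
Minute hand: 40 x 6 = 240 degrees
Difference: |350 - 240| = 110 degrees
The angle is 110 degrees

Final answer: 110 degrees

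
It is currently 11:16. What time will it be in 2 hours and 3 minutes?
Starting time: 11:16
Adding 3 minutes to 16 minutes: 16 + 3 = 19 minutes
Adding 2 hours: 11 + 2 = 13 - 12 = 1
Final time: 1:19

Final answer: 1:19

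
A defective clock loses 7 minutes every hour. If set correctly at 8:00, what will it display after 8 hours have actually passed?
For every 60 true minutes, the faulty clock advances 60 - 7 = 53 minutes.
True elapsed: 8 hours = 480 minutes.
Faulty clock advances: 480 x 53/60 = 424 minutes (drift: 56 minutes behind).
Shown time: 8:00 + 424 minutes = 3:04.

Final answer: 3:04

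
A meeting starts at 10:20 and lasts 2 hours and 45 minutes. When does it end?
Starting time: 10:20
Adding 45 minutes to 20 minutes: 20 + 45 = 65 minutes = 1 hour and 5 minutes
Adding 2 hours: 10 + 2 + 1 (carry) = 13 - 12 = 1
Final time: 1:05

Final answer: 1:05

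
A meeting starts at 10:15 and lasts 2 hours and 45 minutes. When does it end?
Starting time: 10:15
Adding 45 minutes to 15 minutes: 15 + 45 = 60 minutes = 1 hour
Adding 2 hours: 10 + 2 + 1 (carry) = 13 - 12 = 1
Final time: 1:00

Final answer: 1:00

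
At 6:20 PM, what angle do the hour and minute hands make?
Hour hand position: 6 x 30 + 20 x 0.5 = 190 degrees
Minute hand position: 20 x 6 = 120 degrees
Difference: |190 - 120| = 70 degrees
The angle between the hands is 70 degrees

Final answer: 70 degrees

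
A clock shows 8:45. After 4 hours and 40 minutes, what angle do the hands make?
First find the time 4 hours and 40 minutes after 8:45.
Total minutes: 8 x 60 + 45 + 4 x 60 + 40 = 805.
805 mod 720 = 85 minutes = 1:25.
Now compute the angle at 1:25:
Hour hand: 1 x 30 + 25 x 0.5 = 42.5 degrees
Minute hand: 25 x 6 = 150 degrees
Difference: |42.5 - 150| = 107.5 degrees
The angle is 107.5 degrees

Final answer: 107.5 degrees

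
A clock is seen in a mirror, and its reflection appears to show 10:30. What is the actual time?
Reflection across the vertical (12-6) axis maps a hand at angle A degrees to (360 - A) degrees, which sends a reading of T minutes past 12:00 to (720 - T) minutes past 12:00.
Mirror reads 10:30 = 630 minutes past 12:00.
Actual time: (720 - 630) mod 720 = 90 minutes = 1:30.

Final answer: 1:30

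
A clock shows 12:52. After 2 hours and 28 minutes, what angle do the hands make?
First find the time 2 hours and 28 minutes after 12:52.
Total minutes: 12 x 60 + 52 + 2 x 60 + 28 = 920.
920 mod 720 = 200 minutes = 3:20.
Now compute the angle at 3:20:
Hour hand: 3 x 30 + 20 x 0.5 = 100 degrees
Minute hand: 20 x 6 = 120 degrees
Difference: |100 - 120| = 20 degrees
The angle is 20 degrees

Final answer: 20 degrees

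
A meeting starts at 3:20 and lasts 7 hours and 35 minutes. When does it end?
Starting time: 3:20
Adding 35 minutes to 20 minutes: 20 + 35 = 55 minutes
Adding 7 hours: 3 + 7 = 10
Final time: 10:55

Final answer: 10:55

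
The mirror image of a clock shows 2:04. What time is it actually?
Reflection across the vertical (12-6) axis maps a hand at angle A degrees to (360 - A) degrees, which sends a reading of T minutes past 12:00 to (720 - T) minutes past 12:00.
Mirror reads 2:04 = 124 minutes past 12:00.
Actual time: (720 - 124) mod 720 = 596 minutes = 9:56.

Final answer: 9:56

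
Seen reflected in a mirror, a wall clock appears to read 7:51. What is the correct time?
Reflection across the vertical (12-6) axis maps a hand at angle A degrees to (360 - A) degrees, which sends a reading of T minutes past 12:00 to (720 - T) minutes past 12:00.
Mirror reads 7:51 = 471 minutes past 12:00.
Actual time: (720 - 471) mod 720 = 249 minutes = 4:09.

Final answer: 4:09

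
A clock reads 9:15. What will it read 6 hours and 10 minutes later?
Starting time: 9:15
Adding 10 minutes to 15 minutes: 15 + 10 = 25 minutes
Adding 6 hours: 9 + 6 = 15 - 12 = 3
Final time: 3:25

Final answer: 3:25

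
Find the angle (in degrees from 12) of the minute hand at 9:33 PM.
The minute hand moves 6 degrees per minute.
At 9:33: 33 x 6 = 198 degrees

Final answer: 198 degrees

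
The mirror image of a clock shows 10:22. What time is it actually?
Reflection across the vertical (12-6) axis maps a hand at angle A degrees to (360 - A) degrees, which sends a reading of T minutes past 12:00 to (720 - T) minutes past 12:00.
Mirror reads 10:22 = 622 minutes past 12:00.
Actual time: (720 - 622) mod 720 = 98 minutes = 1:38.

Final answer: 1:38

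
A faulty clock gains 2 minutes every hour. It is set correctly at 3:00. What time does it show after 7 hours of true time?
For every 60 true minutes, the faulty clock advances 60 + 2 = 62 minutes.
True elapsed: 7 hours = 420 minutes.
Faulty clock advances: 420 x 62/60 = 434 minutes (drift: 14 minutes ahead).
Shown time: 3:00 + 434 minutes = 10:14.

Final answer: 10:14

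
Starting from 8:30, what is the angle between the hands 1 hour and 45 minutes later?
First find the time 1 hour and 45 minutes after 8:30.
Total minutes: 8 x 60 + 30 + 1 x 60 + 45 = 615.
615 mod 720 = 615 minutes = 10:15.
Now compute the angle at 10:15:
Hour hand: 10 x 30 + 15 x 0.5 = 307.5 degrees
Minute hand: 15 x 6 = 90 degrees
Difference: |307.5 - 90| = 217.5 degrees
Smaller angle: 360 - 217.5 = 142.5 degrees

Final answer: 142.5 degrees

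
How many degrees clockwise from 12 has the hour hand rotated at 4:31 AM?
The hour hand moves 30 degrees per hour and 0.5 degrees per minute.
At 4:31: (4) x 30 + 31 x 0.5 = 120 + 15.5 = 135.5 degrees

Final answer: 135.5 degrees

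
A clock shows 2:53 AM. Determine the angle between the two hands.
Hour hand position: 2 x 30 + 53 x 0.5 = 86.5 degrees
Minute hand position: 53 x 6 = 318 degrees
Difference: |86.5 - 318| = 231.5 degrees
Since 231.5 > 180, the smaller angle is 360 - 231.5 = 128.5 degrees

Final answer: 128.5 degrees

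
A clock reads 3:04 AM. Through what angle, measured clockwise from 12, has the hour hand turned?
The hour hand moves 30 degrees per hour and 0.5 degrees per minute.
At 3:04: (3) x 30 + 4 x 0.5 = 90 + 2 = 92 degrees

Final answer: 92 degrees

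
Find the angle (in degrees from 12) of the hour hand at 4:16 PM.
The hour hand moves 30 degrees per hour and 0.5 degrees per minute.
At 4:16: (4) x 30 + 16 x 0.5 = 120 + 8 = 128 degrees

Final answer: 128 degrees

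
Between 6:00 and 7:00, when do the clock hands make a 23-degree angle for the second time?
At t minutes past 6:00, the hour hand is at 30 x 6 + 0.5t degrees and the minute hand is at 6t degrees.
The smaller angle between them is 23 degrees when |30H - 5.5t| = 23 or |30H - 5.5t| = 337.
With H = 6, solve 30 x 6 - 5.5t = +/- target for each target:
  t = (30 x 6 - 23) / 5.5 = 28.55
  t = (30 x 6 + 23) / 5.5 = 36.91
  t = (30 x 6 - 337) / 5.5 = -28.55 (outside (0, 60))
  t = (30 x 6 + 337) / 5.5 = 94 (outside (0, 60))
Valid solutions in (0, 60): {28.55, 36.91} minutes.
The second occurrence is t = 36.91 minutes.
The hands form a 23-degree angle at 36.91 minutes past 6:00.

Final answer: 36.91 minutes past 6:00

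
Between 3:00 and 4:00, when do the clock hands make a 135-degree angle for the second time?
At t minutes past 3:00, the hour hand is at 30 x 3 + 0.5t degrees and the minute hand is at 6t degrees.
The smaller angle between them is 135 degrees when |30H - 5.5t| = 135 or |30H - 5.5t| = 225.
With H = 3, solve 30 x 3 - 5.5t = +/- target for each target:
  t = (30 x 3 - 135) / 5.5 = -8.18 (outside (0, 60))
  t = (30 x 3 + 135) / 5.5 = 40.91
  t = (30 x 3 - 225) / 5.5 = -24.55 (outside (0, 60))
  t = (30 x 3 + 225) / 5.5 = 57.27
Valid solutions in (0, 60): {40.91, 57.27} minutes.
The second occurrence is t = 57.27 minutes.
The hands form a 135-degree angle at 57.27 minutes past 3:00.

Final answer: 57.27 minutes past 3:00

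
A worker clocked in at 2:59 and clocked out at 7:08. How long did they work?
From 2:59 to 7:08:
(7 x 60 + 8) - (2 x 60 + 59) = 428 - 179 = 249 minutes
= 4 hours and 9 minutes

Final answer: 4 hours and 9 minutes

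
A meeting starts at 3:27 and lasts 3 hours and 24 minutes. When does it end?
Starting time: 3:27
Adding 24 minutes to 27 minutes: 27 + 24 = 51 minutes
Adding 3 hours: 3 + 3 = 6
Final time: 6:51

Final answer: 6:51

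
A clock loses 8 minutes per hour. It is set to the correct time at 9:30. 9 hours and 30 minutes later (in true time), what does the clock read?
For every 60 true minutes, the faulty clock advances 60 - 8 = 52 minutes.
True elapsed: 9 hours and 30 minutes = 570 minutes.
Faulty clock advances: 570 x 52/60 = 494 minutes (drift: 76 minutes behind).
Shown time: 9:30 + 494 minutes = 5:44.

Final answer: 5:44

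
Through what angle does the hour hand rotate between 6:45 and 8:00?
The hour hand moves 0.5 degrees per minute.
Time elapsed: 8:00 - 6:45 = 75 minutes
Angular displacement: 75 x 0.5 = 37.5 degrees

Final answer: 37.5 degrees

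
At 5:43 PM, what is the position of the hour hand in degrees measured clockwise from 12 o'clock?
The hour hand moves 30 degrees per hour and 0.5 degrees per minute.
At 5:43: (5) x 30 + 43 x 0.5 = 150 + 21.5 = 171.5 degrees

Final answer: 171.5 degrees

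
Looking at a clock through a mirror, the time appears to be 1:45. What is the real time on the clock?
Reflection across the vertical (12-6) axis maps a hand at angle A degrees to (360 - A) degrees, which sends a reading of T minutes past 12:00 to (720 - T) minutes past 12:00.
Mirror reads 1:45 = 105 minutes past 12:00.
Actual time: (720 - 105) mod 720 = 615 minutes = 10:15.

Final answer: 10:15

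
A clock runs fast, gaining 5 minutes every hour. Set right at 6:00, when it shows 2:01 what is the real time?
For every 60 true minutes, the faulty clock advances 65 minutes, so 1 faulty-clock minute corresponds to 60/65 true minutes.
From 6:00 to 2:01 on the faulty dial is 481 minutes.
True elapsed: 481 x 60/65 = 444 minutes = 7 hours and 24 minutes.
True time: 6:00 + 7 hours and 24 minutes = 1:24.

Final answer: 1:24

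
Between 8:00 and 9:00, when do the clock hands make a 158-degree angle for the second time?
At t minutes past 8:00, the hour hand is at 30 x 8 + 0.5t degrees and the minute hand is at 6t degrees.
The smaller angle between them is 158 degrees when |30H - 5.5t| = 158 or |30H - 5.5t| = 202.
With H = 8, solve 30 x 8 - 5.5t = +/- target for each target:
  t = (30 x 8 - 158) / 5.5 = 14.91
  t = (30 x 8 + 158) / 5.5 = 72.36 (outside (0, 60))
  t = (30 x 8 - 202) / 5.5 = 6.91
  t = (30 x 8 + 202) / 5.5 = 80.36 (outside (0, 60))
Valid solutions in (0, 60): {6.91, 14.91} minutes.
The second occurrence is t = 14.91 minutes.
The hands form a 158-degree angle at 14.91 minutes past 8:00.

Final answer: 14.91 minutes past 8:00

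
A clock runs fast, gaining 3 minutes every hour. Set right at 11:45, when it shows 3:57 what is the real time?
For every 60 true minutes, the faulty clock advances 63 minutes, so 1 faulty-clock minute corresponds to 60/63 true minutes.
From 11:45 to 3:57 on the faulty dial is 252 minutes.
True elapsed: 252 x 60/63 = 240 minutes = 4 hours.
True time: 11:45 + 4 hours = 3:45.

Final answer: 3:45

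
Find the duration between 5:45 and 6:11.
From 5:45 to 6:11:
(6 x 60 + 11) - (5 x 60 + 45) = 371 - 345 = 26 minutes
= 26 minutes

Final answer: 26 minutes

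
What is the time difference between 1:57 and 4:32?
From 1:57 to 4:32:
(4 x 60 + 32) - (1 x 60 + 57) = 272 - 117 = 155 minutes
= 2 hours and 35 minutes

Final answer: 2 hours and 35 minutes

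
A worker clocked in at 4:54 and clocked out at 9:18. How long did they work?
From 4:54 to 9:18:
(9 x 60 + 18) - (4 x 60 + 54) = 558 - 294 = 264 minutes
= 4 hours and 24 minutes

Final answer: 4 hours and 24 minutes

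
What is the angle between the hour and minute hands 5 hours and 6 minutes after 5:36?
First find the time 5 hours and 6 minutes after 5:36.
Total minutes: 5 x 60 + 36 + 5 x 60 + 6 = 642.
642 mod 720 = 642 minutes = 10:42.
Now compute the angle at 10:42:
Hour hand: 10 x 30 + 42 x 0.5 = 321 degrees
Minute hand: 42 x 6 = 252 degrees
Difference: |321 - 252| = 69 degrees
The angle is 69 degrees

Final answer: 69 degrees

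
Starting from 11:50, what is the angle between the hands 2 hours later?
First find the time 2 hours after 11:50.
Total minutes: 11 x 60 + 50 + 2 x 60 + 0 = 830.
830 mod 720 = 110 minutes = 1:50.
Now compute the angle at 1:50:
Hour hand: 1 x 30 + 50 x 0.5 = 55 degrees
Minute hand: 50 x 6 = 300 degrees
Difference: |55 - 300| = 245 degrees
Smaller angle: 360 - 245 = 115 degrees

Final answer: 115 degrees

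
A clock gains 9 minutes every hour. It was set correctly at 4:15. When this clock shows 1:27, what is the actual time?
For every 60 true minutes, the faulty clock advances 69 minutes, so 1 faulty-clock minute corresponds to 60/69 true minutes.
From 4:15 to 1:27 on the faulty dial is 552 minutes.
True elapsed: 552 x 60/69 = 480 minutes = 8 hours.
True time: 4:15 + 8 hours = 12:15.

Final answer: 12:15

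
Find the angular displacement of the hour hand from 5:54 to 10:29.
The hour hand moves 0.5 degrees per minute.
Time elapsed: 10:29 - 5:54 = 275 minutes
Angular displacement: 275 x 0.5 = 137.5 degrees

Final answer: 137.5 degrees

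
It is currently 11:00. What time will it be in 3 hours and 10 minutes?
Starting time: 11:00
Adding 10 minutes to 0 minutes: 0 + 10 = 10 minutes
Adding 3 hours: 11 + 3 = 14 - 12 = 2
Final time: 2:10

Final answer: 2:10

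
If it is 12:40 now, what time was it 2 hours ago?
Starting time: 12:40 = 40 total minutes past 12:00
Subtracting: 2 hours = 120 minutes
40 - 120 = -80 (negative, add 12 hours = 720) = 640 minutes
= 10 hours and 40 minutes past 12:00 = 10:40

Final answer: 10:40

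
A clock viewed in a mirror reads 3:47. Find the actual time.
Reflection across the vertical (12-6) axis maps a hand at angle A degrees to (360 - A) degrees, which sends a reading of T minutes past 12:00 to (720 - T) minutes past 12:00.
Mirror reads 3:47 = 227 minutes past 12:00.
Actual time: (720 - 227) mod 720 = 493 minutes = 8:13.

Final answer: 8:13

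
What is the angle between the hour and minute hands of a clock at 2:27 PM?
Hour hand position: 2 x 30 + 27 x 0.5 = 73.5 degrees
Minute hand position: 27 x 6 = 162 degrees
Difference: |73.5 - 162| = 88.5 degrees
The angle between the hands is 88.5 degrees

Final answer: 88.5 degrees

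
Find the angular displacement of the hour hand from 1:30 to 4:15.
The hour hand moves 0.5 degrees per minute.
Time elapsed: 4:15 - 1:30 = 165 minutes
Angular displacement: 165 x 0.5 = 82.5 degrees

Final answer: 82.5 degrees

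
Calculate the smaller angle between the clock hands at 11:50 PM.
Hour hand position: 11 x 30 + 50 x 0.5 = 355 degrees
Minute hand position: 50 x 6 = 300 degrees
Difference: |355 - 300| = 55 degrees
The angle between the hands is 55 degrees

Final answer: 55 degrees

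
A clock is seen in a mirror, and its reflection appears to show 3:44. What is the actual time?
Reflection across the vertical (12-6) axis maps a hand at angle A degrees to (360 - A) degrees, which sends a reading of T minutes past 12:00 to (720 - T) minutes past 12:00.
Mirror reads 3:44 = 224 minutes past 12:00.
Actual time: (720 - 224) mod 720 = 496 minutes = 8:16.

Final answer: 8:16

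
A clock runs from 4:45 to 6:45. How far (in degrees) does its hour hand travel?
The hour hand moves 0.5 degrees per minute.
Time elapsed: 6:45 - 4:45 = 120 minutes
Angular displacement: 120 x 0.5 = 60 degrees

Final answer: 60 degrees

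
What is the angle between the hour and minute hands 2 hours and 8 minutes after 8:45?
First find the time 2 hours and 8 minutes after 8:45.
Total minutes: 8 x 60 + 45 + 2 x 60 + 8 = 653.
653 mod 720 = 653 minutes = 10:53.
Now compute the angle at 10:53:
Hour hand: 10 x 30 + 53 x 0.5 = 326.5 degrees
Minute hand: 53 x 6 = 318 degrees
Difference: |326.5 - 318| = 8.5 degrees
The angle is 8.5 degrees

Final answer: 8.5 degrees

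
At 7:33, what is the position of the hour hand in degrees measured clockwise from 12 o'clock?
The hour hand moves 30 degrees per hour and 0.5 degrees per minute.
At 7:33: (7) x 30 + 33 x 0.5 = 210 + 16.5 = 226.5 degrees

Final answer: 226.5 degrees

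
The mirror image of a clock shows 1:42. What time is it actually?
Reflection across the vertical (12-6) axis maps a hand at angle A degrees to (360 - A) degrees, which sends a reading of T minutes past 12:00 to (720 - T) minutes past 12:00.
Mirror reads 1:42 = 102 minutes past 12:00.
Actual time: (720 - 102) mod 720 = 618 minutes = 10:18.

Final answer: 10:18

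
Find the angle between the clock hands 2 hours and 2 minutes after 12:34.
First find the time 2 hours and 2 minutes after 12:34.
Total minutes: 12 x 60 + 34 + 2 x 60 + 2 = 876.
876 mod 720 = 156 minutes = 2:36.
Now compute the angle at 2:36:
Hour hand: 2 x 30 + 36 x 0.5 = 78 degrees
Minute hand: 36 x 6 = 216 degrees
Difference: |78 - 216| = 138 degrees
The angle is 138 degrees

Final answer: 138 degrees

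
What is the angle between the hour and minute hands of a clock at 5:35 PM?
Hour hand position: 5 x 30 + 35 x 0.5 = 167.5 degrees
Minute hand position: 35 x 6 = 210 degrees
Difference: |167.5 - 210| = 42.5 degrees
The angle between the hands is 42.5 degrees

Final answer: 42.5 degrees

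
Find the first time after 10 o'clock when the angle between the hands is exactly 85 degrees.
At t minutes past 10:00, the hour hand is at 30 x 10 + 0.5t degrees and the minute hand is at 6t degrees.
The smaller angle between them is 85 degrees when |30H - 5.5t| = 85 or |30H - 5.5t| = 275.
With H = 10, solve 30 x 10 - 5.5t = +/- target for each target:
  t = (30 x 10 - 85) / 5.5 = 39.09
  t = (30 x 10 + 85) / 5.5 = 70 (outside (0, 60))
  t = (30 x 10 - 275) / 5.5 = 4.55
  t = (30 x 10 + 275) / 5.5 = 104.55 (outside (0, 60))
Valid solutions in (0, 60): {4.55, 39.09} minutes.
The first occurrence is t = 4.55 minutes.
The hands form a 85-degree angle at 4.55 minutes past 10:00.

Final answer: 4.55 minutes past 10:00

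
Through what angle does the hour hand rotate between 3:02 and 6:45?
The hour hand moves 0.5 degrees per minute.
Time elapsed: 6:45 - 3:02 = 223 minutes
Angular displacement: 223 x 0.5 = 111.5 degrees

Final answer: 111.5 degrees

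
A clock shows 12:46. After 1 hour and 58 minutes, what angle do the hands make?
First find the time 1 hour and 58 minutes after 12:46.
Total minutes: 12 x 60 + 46 + 1 x 60 + 58 = 884.
884 mod 720 = 164 minutes = 2:44.
Now compute the angle at 2:44:
Hour hand: 2 x 30 + 44 x 0.5 = 82 degrees
Minute hand: 44 x 6 = 264 degrees
Difference: |82 - 264| = 182 degrees
Smaller angle: 360 - 182 = 178 degrees

Final answer: 178 degrees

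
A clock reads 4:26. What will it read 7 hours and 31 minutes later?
Starting time: 4:26
Adding 31 minutes to 26 minutes: 26 + 31 = 57 minutes
Adding 7 hours: 4 + 7 = 11
Final time: 11:57

Final answer: 11:57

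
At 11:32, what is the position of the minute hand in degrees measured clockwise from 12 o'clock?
The minute hand moves 6 degrees per minute.
At 11:32: 32 x 6 = 192 degrees

Final answer: 192 degrees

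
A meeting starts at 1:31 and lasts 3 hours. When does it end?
Starting time: 1:31
Adding 0 minutes to 31 minutes: 31 + 0 = 31 minutes
Adding 3 hours: 1 + 3 = 4
Final time: 4:31

Final answer: 4:31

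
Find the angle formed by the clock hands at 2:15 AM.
Hour hand position: 2 x 30 + 15 x 0.5 = 67.5 degrees
Minute hand position: 15 x 6 = 90 degrees
Difference: |67.5 - 90| = 22.5 degrees
The angle between the hands is 22.5 degrees

Final answer: 22.5 degrees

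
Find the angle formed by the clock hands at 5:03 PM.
Hour hand position: 5 x 30 + 3 x 0.5 = 151.5 degrees
Minute hand position: 3 x 6 = 18 degrees
Difference: |151.5 - 18| = 133.5 degrees
The angle between the hands is 133.5 degrees

Final answer: 133.5 degrees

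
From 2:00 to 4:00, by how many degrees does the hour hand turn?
The hour hand moves 0.5 degrees per minute.
Time elapsed: 4:00 - 2:00 = 120 minutes
Angular displacement: 120 x 0.5 = 60 degrees

Final answer: 60 degrees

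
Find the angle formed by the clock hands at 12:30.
Hour hand position: 0 x 30 + 30 x 0.5 = 15 degrees
Minute hand position: 30 x 6 = 180 degrees
Difference: |15 - 180| = 165 degrees
The angle between the hands is 165 degrees

Final answer: 165 degrees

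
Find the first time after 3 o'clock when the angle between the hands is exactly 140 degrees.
At t minutes past 3:00, the hour hand is at 30 x 3 + 0.5t degrees and the minute hand is at 6t degrees.
The smaller angle between them is 140 degrees when |30H - 5.5t| = 140 or |30H - 5.5t| = 220.
With H = 3, solve 30 x 3 - 5.5t = +/- target for each target:
  t = (30 x 3 - 140) / 5.5 = -9.09 (outside (0, 60))
  t = (30 x 3 + 140) / 5.5 = 41.82
  t = (30 x 3 - 220) / 5.5 = -23.64 (outside (0, 60))
  t = (30 x 3 + 220) / 5.5 = 56.36
Valid solutions in (0, 60): {41.82, 56.36} minutes.
The first occurrence is t = 41.82 minutes.
The hands form a 140-degree angle at 41.82 minutes past 3:00.

Final answer: 41.82 minutes past 3:00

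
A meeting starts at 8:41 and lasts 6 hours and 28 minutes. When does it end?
Starting time: 8:41
Adding 28 minutes to 41 minutes: 41 + 28 = 69 minutes = 1 hour and 9 minutes
Adding 6 hours: 8 + 6 + 1 (carry) = 15 - 12 = 3
Final time: 3:09

Final answer: 3:09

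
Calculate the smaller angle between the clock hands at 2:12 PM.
Hour hand position: 2 x 30 + 12 x 0.5 = 66 degrees
Minute hand position: 12 x 6 = 72 degrees
Difference: |66 - 72| = 6 degrees
The angle between the hands is 6 degrees

Final answer: 6 degrees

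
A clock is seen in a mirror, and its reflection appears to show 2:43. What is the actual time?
Reflection across the vertical (12-6) axis maps a hand at angle A degrees to (360 - A) degrees, which sends a reading of T minutes past 12:00 to (720 - T) minutes past 12:00.
Mirror reads 2:43 = 163 minutes past 12:00.
Actual time: (720 - 163) mod 720 = 557 minutes = 9:17.

Final answer: 9:17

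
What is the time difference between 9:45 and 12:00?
From 9:45 to 12:00:
(12 x 60 + 0) - (9 x 60 + 45) = 720 - 585 = 135 minutes
= 2 hours and 15 minutes

Final answer: 2 hours and 15 minutes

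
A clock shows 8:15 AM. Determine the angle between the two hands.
Hour hand position: 8 x 30 + 15 x 0.5 = 247.5 degrees
Minute hand position: 15 x 6 = 90 degrees
Difference: |247.5 - 90| = 157.5 degrees
The angle between the hands is 157.5 degrees

Final answer: 157.5 degrees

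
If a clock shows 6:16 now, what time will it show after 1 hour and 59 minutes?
Starting time: 6:16
Adding 59 minutes to 16 minutes: 16 + 59 = 75 minutes = 1 hour and 15 minutes
Adding 1 hour: 6 + 1 + 1 (carry) = 8
Final time: 8:15

Final answer: 8:15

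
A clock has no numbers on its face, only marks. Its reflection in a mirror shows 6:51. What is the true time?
Reflection across the vertical (12-6) axis maps a hand at angle A degrees to (360 - A) degrees, which sends a reading of T minutes past 12:00 to (720 - T) minutes past 12:00.
Mirror reads 6:51 = 411 minutes past 12:00.
Actual time: (720 - 411) mod 720 = 309 minutes = 5:09.

Final answer: 5:09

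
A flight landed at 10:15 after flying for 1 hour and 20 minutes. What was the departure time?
Starting time: 10:15 = 615 total minutes past 12:00
Subtracting: 1 hour and 20 minutes = 80 minutes
615 - 80 = 535 minutes
= 8 hours and 55 minutes past 12:00 = 8:55

Final answer: 8:55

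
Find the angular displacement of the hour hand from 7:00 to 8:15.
The hour hand moves 0.5 degrees per minute.
Time elapsed: 8:15 - 7:00 = 75 minutes
Angular displacement: 75 x 0.5 = 37.5 degrees

Final answer: 37.5 degrees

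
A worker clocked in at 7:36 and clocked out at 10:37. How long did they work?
From 7:36 to 10:37:
(10 x 60 + 37) - (7 x 60 + 36) = 637 - 456 = 181 minutes
= 3 hours and 1 minute

Final answer: 3 hours and 1 minute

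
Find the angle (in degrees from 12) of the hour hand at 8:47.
The hour hand moves 30 degrees per hour and 0.5 degrees per minute.
At 8:47: (8) x 30 + 47 x 0.5 = 240 + 23.5 = 263.5 degrees

Final answer: 263.5 degrees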